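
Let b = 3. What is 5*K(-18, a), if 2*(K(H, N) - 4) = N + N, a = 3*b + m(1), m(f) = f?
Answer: 70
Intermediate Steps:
a = 10 (a = 3*3 + 1 = 9 + 1 = 10)
K(H, N) = 4 + N (K(H, N) = 4 + (N + N)/2 = 4 + (2*N)/2 = 4 + N)
5*K(-18, a) = 5*(4 + 10) = 5*14 = 70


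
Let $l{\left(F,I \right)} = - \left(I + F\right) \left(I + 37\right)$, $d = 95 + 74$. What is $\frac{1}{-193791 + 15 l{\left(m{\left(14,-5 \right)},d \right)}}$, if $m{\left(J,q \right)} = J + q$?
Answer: $- \frac{1}{743811} \approx -1.3444 \cdot 10^{-6}$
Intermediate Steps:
$d = 169$
$l{\left(F,I \right)} = - \left(37 + I\right) \left(F + I\right)$ ($l{\left(F,I \right)} = - \left(F + I\right) \left(37 + I\right) = - \left(37 + I\right) \left(F + I\right)$)
$\frac{1}{-193791 + 15 l{\left(m{\left(14,-5 \right)},d \right)}} = \frac{1}{-193791 + 15 \left(- 169^{2} - 37 \left(14 - 5\right) - 6253 - \left(14 - 5\right) 169\right)} = \frac{1}{-193791 + 15 \left(\left(-1\right) 28561 - 333 - 6253 - 9 \cdot 169\right)} = \frac{1}{-193791 + 15 \left(-28561 - 333 - 6253 - 1521\right)} = \frac{1}{-193791 + 15 \left(-36668\right)} = \frac{1}{-193791 - 550020} = \frac{1}{-743811} = - \frac{1}{743811}$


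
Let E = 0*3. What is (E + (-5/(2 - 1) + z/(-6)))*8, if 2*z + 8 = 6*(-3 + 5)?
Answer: -128/3 ≈ -42.667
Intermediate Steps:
z = 2 (z = -4 + (6*(-3 + 5))/2 = -4 + (6*2)/2 = -4 + (½)*12 = -4 + 6 = 2)
E = 0
(E + (-5/(2 - 1) + z/(-6)))*8 = (0 + (-5/(2 - 1) + 2/(-6)))*8 = (0 + (-5/1 + 2*(-⅙)))*8 = (0 + (-5*1 - ⅓))*8 = (0 + (-5 - ⅓))*8 = (0 - 16/3)*8 = -16/3*8 = -128/3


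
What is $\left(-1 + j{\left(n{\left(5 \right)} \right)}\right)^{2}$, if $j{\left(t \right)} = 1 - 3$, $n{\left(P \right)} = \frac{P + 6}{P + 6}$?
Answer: $9$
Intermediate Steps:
$n{\left(P \right)} = 1$ ($n{\left(P \right)} = \frac{6 + P}{6 + P} = 1$)
$j{\left(t \right)} = -2$ ($j{\left(t \right)} = 1 - 3 = -2$)
$\left(-1 + j{\left(n{\left(5 \right)} \right)}\right)^{2} = \left(-1 - 2\right)^{2} = \left(-3\right)^{2} = 9$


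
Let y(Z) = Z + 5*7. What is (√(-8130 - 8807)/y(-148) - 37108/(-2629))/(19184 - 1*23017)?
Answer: -37108/10076957 + I*√16937/433129 ≈ -0.0036825 + 0.00030047*I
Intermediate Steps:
y(Z) = 35 + Z (y(Z) = Z + 35 = 35 + Z)
(√(-8130 - 8807)/y(-148) - 37108/(-2629))/(19184 - 1*23017) = (√(-8130 - 8807)/(35 - 148) - 37108/(-2629))/(19184 - 1*23017) = (√(-16937)/(-113) - 37108*(-1/2629))/(19184 - 23017) = ((I*√16937)*(-1/113) + 37108/2629)/(-3833) = (-I*√16937/113 + 37108/2629)*(-1/3833) = (37108/2629 - I*√16937/113)*(-1/3833) = -37108/10076957 + I*√16937/433129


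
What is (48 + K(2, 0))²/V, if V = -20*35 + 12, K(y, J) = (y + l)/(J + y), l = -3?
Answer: -9025/2752 ≈ -3.2794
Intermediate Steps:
K(y, J) = (-3 + y)/(J + y) (K(y, J) = (y - 3)/(J + y) = (-3 + y)/(J + y))
V = -688 (V = -700 + 12 = -688)
(48 + K(2, 0))²/V = (48 + (-3 + 2)/(0 + 2))²/(-688) = (48 - 1/2)²*(-1/688) = (48 + (½)*(-1))²*(-1/688) = (48 - ½)²*(-1/688) = (95/2)²*(-1/688) = (9025/4)*(-1/688) = -9025/2752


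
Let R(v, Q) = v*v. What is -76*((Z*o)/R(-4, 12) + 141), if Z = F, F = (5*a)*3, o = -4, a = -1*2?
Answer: -11286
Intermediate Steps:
a = -2
F = -30 (F = (5*(-2))*3 = -10*3 = -30)
Z = -30
R(v, Q) = v**2
-76*((Z*o)/R(-4, 12) + 141) = -76*((-30*(-4))/((-4)**2) + 141) = -76*(120/16 + 141) = -76*(120*(1/16) + 141) = -76*(15/2 + 141) = -76*297/2 = -11286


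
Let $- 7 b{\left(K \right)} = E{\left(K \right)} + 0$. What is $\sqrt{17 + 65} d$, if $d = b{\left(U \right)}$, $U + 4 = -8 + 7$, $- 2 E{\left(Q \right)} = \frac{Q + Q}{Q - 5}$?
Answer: $\frac{\sqrt{82}}{14} \approx 0.64681$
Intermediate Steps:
$E{\left(Q \right)} = - \frac{Q}{-5 + Q}$ ($E{\left(Q \right)} = - \frac{\left(Q + Q\right) \frac{1}{Q - 5}}{2} = - \frac{2 Q \frac{1}{-5 + Q}}{2} = - \frac{Q}{-5 + Q}$)
$U = -5$ ($U = -4 + \left(-8 + 7\right) = -4 - 1 = -5$)
$b{\left(K \right)} = \frac{K}{7 \left(-5 + K\right)}$ ($b{\left(K \right)} = - \frac{- \frac{K}{-5 + K} + 0}{7} = - \frac{\left(-1\right) K \frac{1}{-5 + K}}{7} = \frac{K}{7 \left(-5 + K\right)}$)
$d = \frac{1}{14}$ ($d = \frac{1}{7} \left(-5\right) \frac{1}{-5 - 5} = \frac{1}{7} \left(-5\right) \frac{1}{-10} = \frac{1}{7} \left(-5\right) \left(- \frac{1}{10}\right) = \frac{1}{14} \approx 0.071429$)
$\sqrt{17 + 65} d = \sqrt{17 + 65} \cdot \frac{1}{14} = \sqrt{82} \cdot \frac{1}{14} = \frac{\sqrt{82}}{14}$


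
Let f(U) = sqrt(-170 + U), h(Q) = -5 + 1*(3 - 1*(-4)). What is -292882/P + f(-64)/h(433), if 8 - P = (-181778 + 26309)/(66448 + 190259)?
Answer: -25061619858/736375 + 3*I*sqrt(26)/2 ≈ -34034.0 + 7.6485*I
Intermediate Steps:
h(Q) = 2 (h(Q) = -5 + 1*(3 + 4) = -5 + 1*7 = -5 + 7 = 2)
P = 736375/85569 (P = 8 - (-181778 + 26309)/(66448 + 190259) = 8 - (-155469)/256707 = 8 - 1*(-51823/85569) = 8 + 51823/85569 = 736375/85569 ≈ 8.6056)
-292882/P + f(-64)/h(433) = -292882/736375/85569 + sqrt(-170 - 64)/2 = -292882*85569/736375 + sqrt(-234)*(1/2) = -25061619858/736375 + (3*I*sqrt(26))*(1/2) = -25061619858/736375 + 3*I*sqrt(26)/2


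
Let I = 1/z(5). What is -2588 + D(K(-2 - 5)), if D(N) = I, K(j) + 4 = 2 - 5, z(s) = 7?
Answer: -18115/7 ≈ -2587.9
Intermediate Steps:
K(j) = -7 (K(j) = -4 + (2 - 5) = -4 - 3 = -7)
I = 1/7 ≈ 0.14286
D(N) = 1/7
-2588 + D(K(-2 - 5)) = -2588 + 1/7 = -18115/7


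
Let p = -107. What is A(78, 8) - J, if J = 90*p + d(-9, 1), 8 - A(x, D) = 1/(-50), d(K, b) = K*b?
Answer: 482351/50 ≈ 9647.0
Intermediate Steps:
A(x, D) = 401/50 (A(x, D) = 8 - 1/(-50) = 8 - 1*(-1/50) = 8 + 1/50 = 401/50)
J = -9639 (J = 90*(-107) - 9*1 = -9630 - 9 = -9639)
A(78, 8) - J = 401/50 - 1*(-9639) = 401/50 + 9639 = 482351/50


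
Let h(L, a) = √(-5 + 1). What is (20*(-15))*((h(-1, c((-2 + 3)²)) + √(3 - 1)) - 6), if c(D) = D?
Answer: 1800 - 600*I - 300*√2 ≈ 1375.7 - 600.0*I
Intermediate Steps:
h(L, a) = 2*I (h(L, a) = √(-4) = 2*I)
(20*(-15))*((h(-1, c((-2 + 3)²)) + √(3 - 1)) - 6) = (20*(-15))*((2*I + √(3 - 1)) - 6) = -300*((2*I + √2) - 6) = -300*((√2 + 2*I) - 6) = -300*(-6 + √2 + 2*I) = 1800 - 600*I - 300*√2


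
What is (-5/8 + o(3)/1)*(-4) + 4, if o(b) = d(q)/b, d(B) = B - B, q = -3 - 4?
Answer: 13/2 ≈ 6.5000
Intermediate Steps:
q = -7
d(B) = 0
o(b) = 0 (o(b) = 0/b = 0)
(-5/8 + o(3)/1)*(-4) + 4 = (-5/8 + 0/1)*(-4) + 4 = (-5*1/8 + 0*1)*(-4) + 4 = (-5/8 + 0)*(-4) + 4 = -5/8*(-4) + 4 = 5/2 + 4 = 13/2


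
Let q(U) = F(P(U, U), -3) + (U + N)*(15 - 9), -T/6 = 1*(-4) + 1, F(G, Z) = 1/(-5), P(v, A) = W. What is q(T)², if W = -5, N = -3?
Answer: 201601/25 ≈ 8064.0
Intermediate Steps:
P(v, A) = -5
F(G, Z) = -⅕
T = 18 (T = -6*(1*(-4) + 1) = -6*(-4 + 1) = -6*(-3) = 18)
q(U) = -91/5 + 6*U (q(U) = -⅕ + (U - 3)*(15 - 9) = -⅕ + (-3 + U)*6 = -⅕ + (-18 + 6*U) = -91/5 + 6*U)
q(T)² = (-91/5 + 6*18)² = (-91/5 + 108)² = (449/5)² = 201601/25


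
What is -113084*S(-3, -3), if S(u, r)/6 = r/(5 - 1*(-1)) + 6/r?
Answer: 1696260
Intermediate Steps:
S(u, r) = r + 36/r (S(u, r) = 6*(r/(5 - 1*(-1)) + 6/r) = 6*(r/(5 + 1) + 6/r) = 6*(r/6 + 6/r) = 6*(6/r + r/6) = r + 36/r)
-113084*S(-3, -3) = -113084*(-3 + 36/(-3)) = -113084*(-3 + 36*(-⅓)) = -113084*(-3 - 12) = -113084*(-15) = 1696260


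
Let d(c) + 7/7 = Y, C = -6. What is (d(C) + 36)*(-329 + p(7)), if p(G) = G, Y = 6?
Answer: -13202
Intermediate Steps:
d(c) = 5 (d(c) = -1 + 6 = 5)
(d(C) + 36)*(-329 + p(7)) = (5 + 36)*(-329 + 7) = 41*(-322) = -13202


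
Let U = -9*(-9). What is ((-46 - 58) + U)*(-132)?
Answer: 3036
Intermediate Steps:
U = 81
((-46 - 58) + U)*(-132) = ((-46 - 58) + 81)*(-132) = (-104 + 81)*(-132) = -23*(-132) = 3036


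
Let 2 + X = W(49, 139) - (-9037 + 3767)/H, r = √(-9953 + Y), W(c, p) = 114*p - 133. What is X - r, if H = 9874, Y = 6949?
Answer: 77567842/4937 - 2*I*√751 ≈ 15712.0 - 54.809*I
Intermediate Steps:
W(c, p) = -133 + 114*p
r = 2*I*√751 (r = √(-9953 + 6949) = √(-3004) = 2*I*√751 ≈ 54.809*I)
X = 77567842/4937 (X = -2 + ((-133 + 114*139) - (-9037 + 3767)/9874) = -2 + ((-133 + 15846) - (-5270)/9874) = -2 + (15713 - 1*(-2635/4937)) = -2 + (15713 + 2635/4937) = -2 + 77577716/4937 = 77567842/4937 ≈ 15712.)
X - r = 77567842/4937 - 2*I*√751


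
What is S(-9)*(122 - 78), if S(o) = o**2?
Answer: 3564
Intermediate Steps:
S(-9)*(122 - 78) = (-9)**2*(122 - 78) = 81*44 = 3564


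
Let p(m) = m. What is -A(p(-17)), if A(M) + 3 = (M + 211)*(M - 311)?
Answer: 63635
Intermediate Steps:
A(M) = -3 + (-311 + M)*(211 + M) (A(M) = -3 + (M + 211)*(M - 311) = -3 + (211 + M)*(-311 + M) = -3 + (-311 + M)*(211 + M))
-A(p(-17)) = -(-65624 + (-17)² - 100*(-17)) = -(-65624 + 289 + 1700) = -1*(-63635) = 63635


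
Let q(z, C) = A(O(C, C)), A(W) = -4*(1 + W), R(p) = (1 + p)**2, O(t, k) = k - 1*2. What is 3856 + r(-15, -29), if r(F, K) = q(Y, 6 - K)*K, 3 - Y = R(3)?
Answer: 7800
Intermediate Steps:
O(t, k) = -2 + k (O(t, k) = k - 2 = -2 + k)
Y = -13 (Y = 3 - (1 + 3)**2 = 3 - 1*4**2 = 3 - 1*16 = 3 - 16 = -13)
A(W) = -4 - 4*W
q(z, C) = 4 - 4*C (q(z, C) = -4 - 4*(-2 + C) = -4 + (8 - 4*C) = 4 - 4*C)
r(F, K) = K*(-20 + 4*K) (r(F, K) = (4 - 4*(6 - K))*K = (4 + (-24 + 4*K))*K = (-20 + 4*K)*K = K*(-20 + 4*K))
3856 + r(-15, -29) = 3856 + 4*(-29)*(-5 - 29) = 3856 + 4*(-29)*(-34) = 3856 + 3944 = 7800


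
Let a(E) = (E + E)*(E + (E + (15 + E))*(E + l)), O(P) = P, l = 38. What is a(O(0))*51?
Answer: 0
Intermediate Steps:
a(E) = 2*E*(E + (15 + 2*E)*(38 + E)) (a(E) = (E + E)*(E + (E + (15 + E))*(E + 38)) = (2*E)*(E + (15 + 2*E)*(38 + E)) = 2*E*(E + (15 + 2*E)*(38 + E)))
a(O(0))*51 = (4*0*(285 + 0² + 46*0))*51 = (4*0*(285 + 0 + 0))*51 = (4*0*285)*51 = 0*51 = 0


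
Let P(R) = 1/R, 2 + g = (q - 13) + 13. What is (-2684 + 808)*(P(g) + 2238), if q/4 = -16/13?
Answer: -188919766/45 ≈ -4.1982e+6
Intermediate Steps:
q = -64/13 (q = 4*(-16/13) = -64/13 ≈ -4.9231)
g = -90/13 (g = -2 + ((-64/13 - 13) + 13) = -2 + (-233/13 + 13) = -2 - 64/13 = -90/13 ≈ -6.9231)
(-2684 + 808)*(P(g) + 2238) = (-2684 + 808)*(1/(-90/13) + 2238) = -1876*(-13/90 + 2238) = -1876*201407/90 = -188919766/45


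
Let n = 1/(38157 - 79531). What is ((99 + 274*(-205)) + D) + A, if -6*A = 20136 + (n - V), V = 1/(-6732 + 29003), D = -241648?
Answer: -554845309139885/1842880708 ≈ -3.0108e+5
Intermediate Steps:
n = -1/41374 (n = 1/(-41374) = -1/41374 ≈ -2.4170e-5)
V = 1/22271 ≈ 4.4901e-5
A = -6184707634833/1842880708 (A = -(20136 + (-1/41374 - 1*1/22271))/6 = -(20136 + (-1/41374 - 1/22271))/6 = -(20136 - 63645/921440354)/6 = -1/6*18554122904499/921440354 = -6184707634833/1842880708 ≈ -3356.0)
((99 + 274*(-205)) + D) + A = ((99 + 274*(-205)) - 241648) - 6184707634833/1842880708 = ((99 - 56170) - 241648) - 6184707634833/1842880708 = (-56071 - 241648) - 6184707634833/1842880708 = -297719 - 6184707634833/1842880708 = -554845309139885/1842880708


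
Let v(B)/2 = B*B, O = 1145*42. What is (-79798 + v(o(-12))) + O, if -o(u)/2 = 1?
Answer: -31700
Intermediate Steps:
o(u) = -2 (o(u) = -2*1 = -2)
O = 48090
v(B) = 2*B² (v(B) = 2*(B*B) = 2*B²)
(-79798 + v(o(-12))) + O = (-79798 + 2*(-2)²) + 48090 = (-79798 + 2*4) + 48090 = (-79798 + 8) + 48090 = -79790 + 48090 = -31700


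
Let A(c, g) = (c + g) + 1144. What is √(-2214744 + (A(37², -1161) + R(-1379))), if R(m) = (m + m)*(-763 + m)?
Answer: 2*√923561 ≈ 1922.0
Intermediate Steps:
A(c, g) = 1144 + c + g
R(m) = 2*m*(-763 + m) (R(m) = (2*m)*(-763 + m) = 2*m*(-763 + m))
√(-2214744 + (A(37², -1161) + R(-1379))) = √(-2214744 + ((1144 + 37² - 1161) + 2*(-1379)*(-763 - 1379))) = √(-2214744 + ((1144 + 1369 - 1161) + 2*(-1379)*(-2142))) = √(-2214744 + (1352 + 5907636)) = √(-2214744 + 5908988) = √3694244 = 2*√923561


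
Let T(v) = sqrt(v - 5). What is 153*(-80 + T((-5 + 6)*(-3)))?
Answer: -12240 + 306*I*sqrt(2) ≈ -12240.0 + 432.75*I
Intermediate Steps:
T(v) = sqrt(-5 + v)
153*(-80 + T((-5 + 6)*(-3))) = 153*(-80 + sqrt(-5 + (-5 + 6)*(-3))) = 153*(-80 + sqrt(-5 + 1*(-3))) = 153*(-80 + sqrt(-5 - 3)) = 153*(-80 + sqrt(-8)) = 153*(-80 + 2*I*sqrt(2)) = -12240 + 306*I*sqrt(2)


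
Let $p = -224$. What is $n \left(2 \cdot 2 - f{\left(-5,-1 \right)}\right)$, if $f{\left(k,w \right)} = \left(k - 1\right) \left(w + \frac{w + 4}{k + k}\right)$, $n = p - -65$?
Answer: $\frac{3021}{5} \approx 604.2$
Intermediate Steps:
$n = -159$ ($n = -224 - -65 = -224 + 65 = -159$)
$f{\left(k,w \right)} = \left(-1 + k\right) \left(w + \frac{4 + w}{2 k}\right)$
$n \left(2 \cdot 2 - f{\left(-5,-1 \right)}\right) = - 159 \left(2 \cdot 2 - \frac{-4 - -1 - 5 \left(4 - -1 + 2 \left(-5\right) \left(-1\right)\right)}{2 \left(-5\right)}\right) = - 159 \left(4 - \frac{1}{2} \left(- \frac{1}{5}\right) \left(-4 + 1 - 5 \left(4 + 1 + 10\right)\right)\right) = - 159 \left(4 - \frac{1}{2} \left(- \frac{1}{5}\right) \left(-4 + 1 - 75\right)\right) = - 159 \left(4 - \frac{1}{2} \left(- \frac{1}{5}\right) \left(-78\right)\right) = - 159 \left(4 - \frac{39}{5}\right) = \left(-159\right) \left(- \frac{19}{5}\right) = \frac{3021}{5}$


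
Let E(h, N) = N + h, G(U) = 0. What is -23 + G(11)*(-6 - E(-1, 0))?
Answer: -23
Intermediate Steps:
-23 + G(11)*(-6 - E(-1, 0)) = -23 + 0*(-6 - (0 - 1)) = -23 + 0*(-6 - 1*(-1)) = -23 + 0*(-6 + 1) = -23 + 0*(-5) = -23 + 0 = -23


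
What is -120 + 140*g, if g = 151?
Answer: 21020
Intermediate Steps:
-120 + 140*g = -120 + 140*151 = -120 + 21140 = 21020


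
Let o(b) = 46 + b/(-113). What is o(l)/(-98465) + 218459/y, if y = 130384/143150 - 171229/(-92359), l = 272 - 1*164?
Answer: 3213666768649529740321/40671491042808327 ≈ 79015.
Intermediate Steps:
l = 108 (l = 272 - 164 = 108)
o(b) = 46 - b/113 (o(b) = 46 + b*(-1/113) = 46 - b/113)
y = 18276783603/6610595425 (y = 130384*(1/143150) - 171229*(-1/92359) = 65192/71575 + 171229/92359 = 18276783603/6610595425 ≈ 2.7648)
o(l)/(-98465) + 218459/y = (46 - 1/113*108)/(-98465) + 218459/(18276783603/6610595425) = (46 - 108/113)*(-1/98465) + 218459*(6610595425/18276783603) = (5090/113)*(-1/98465) + 1444144065950075/18276783603 = -1018/2225309 + 1444144065950075/18276783603 = 3213666768649529740321/40671491042808327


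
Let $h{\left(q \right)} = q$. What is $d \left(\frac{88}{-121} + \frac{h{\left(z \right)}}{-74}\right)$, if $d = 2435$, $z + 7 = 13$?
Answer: $- \frac{801115}{407} \approx -1968.3$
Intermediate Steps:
$z = 6$ ($z = -7 + 13 = 6$)
$d \left(\frac{88}{-121} + \frac{h{\left(z \right)}}{-74}\right) = 2435 \left(\frac{88}{-121} + \frac{6}{-74}\right) = 2435 \left(88 \left(- \frac{1}{121}\right) + 6 \left(- \frac{1}{74}\right)\right) = 2435 \left(- \frac{8}{11} - \frac{3}{37}\right) = 2435 \left(- \frac{329}{407}\right) = - \frac{801115}{407}$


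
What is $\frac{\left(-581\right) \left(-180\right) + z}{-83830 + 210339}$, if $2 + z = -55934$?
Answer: $\frac{48644}{126509} \approx 0.38451$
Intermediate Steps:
$z = -55936$ ($z = -2 - 55934 = -55936$)
$\frac{\left(-581\right) \left(-180\right) + z}{-83830 + 210339} = \frac{\left(-581\right) \left(-180\right) - 55936}{-83830 + 210339} = \frac{104580 - 55936}{126509} = 48644 \cdot \frac{1}{126509} = \frac{48644}{126509}$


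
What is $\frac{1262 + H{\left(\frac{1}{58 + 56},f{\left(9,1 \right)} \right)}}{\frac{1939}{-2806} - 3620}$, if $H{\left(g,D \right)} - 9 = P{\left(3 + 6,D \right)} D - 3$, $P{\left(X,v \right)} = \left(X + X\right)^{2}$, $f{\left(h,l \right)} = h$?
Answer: $- \frac{11740304}{10159659} \approx -1.1556$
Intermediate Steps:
$P{\left(X,v \right)} = 4 X^{2}$ ($P{\left(X,v \right)} = \left(2 X\right)^{2} = 4 X^{2}$)
$H{\left(g,D \right)} = 6 + 324 D$ ($H{\left(g,D \right)} = 9 + \left(4 \left(3 + 6\right)^{2} D - 3\right) = 9 + \left(4 \cdot 9^{2} D - 3\right) = 9 + \left(4 \cdot 81 D - 3\right) = 9 + \left(324 D - 3\right) = 9 + \left(-3 + 324 D\right) = 6 + 324 D$)
$\frac{1262 + H{\left(\frac{1}{58 + 56},f{\left(9,1 \right)} \right)}}{\frac{1939}{-2806} - 3620} = \frac{1262 + \left(6 + 324 \cdot 9\right)}{\frac{1939}{-2806} - 3620} = \frac{1262 + \left(6 + 2916\right)}{1939 \left(- \frac{1}{2806}\right) - 3620} = \frac{1262 + 2922}{- \frac{1939}{2806} - 3620} = \frac{4184}{- \frac{10159659}{2806}} = 4184 \left(- \frac{2806}{10159659}\right) = - \frac{11740304}{10159659}$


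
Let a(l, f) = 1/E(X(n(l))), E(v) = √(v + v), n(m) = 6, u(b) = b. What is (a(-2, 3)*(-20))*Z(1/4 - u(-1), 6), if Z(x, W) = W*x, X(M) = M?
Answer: -25*√3 ≈ -43.301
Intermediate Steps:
E(v) = √2*√v (E(v) = √(2*v) = √2*√v)
a(l, f) = √3/6 (a(l, f) = 1/(√2*√6) = 1/(2*√3) = √3/6)
(a(-2, 3)*(-20))*Z(1/4 - u(-1), 6) = ((√3/6)*(-20))*(6*(1/4 - 1*(-1))) = (-10*√3/3)*(6*(1*(¼) + 1)) = (-10*√3/3)*(6*(¼ + 1)) = (-10*√3/3)*(6*(5/4)) = -10*√3/3*(15/2) = -25*√3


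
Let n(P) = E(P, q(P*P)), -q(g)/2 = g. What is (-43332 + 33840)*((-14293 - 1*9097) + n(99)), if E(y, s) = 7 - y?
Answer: 222891144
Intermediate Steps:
q(g) = -2*g
n(P) = 7 - P
(-43332 + 33840)*((-14293 - 1*9097) + n(99)) = (-43332 + 33840)*((-14293 - 1*9097) + (7 - 1*99)) = -9492*((-14293 - 9097) + (7 - 99)) = -9492*(-23390 - 92) = -9492*(-23482) = 222891144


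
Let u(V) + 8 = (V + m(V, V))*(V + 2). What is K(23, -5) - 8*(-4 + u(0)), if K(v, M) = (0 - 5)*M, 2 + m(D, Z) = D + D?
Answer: 153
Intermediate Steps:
m(D, Z) = -2 + 2*D (m(D, Z) = -2 + (D + D) = -2 + 2*D)
K(v, M) = -5*M
u(V) = -8 + (-2 + 3*V)*(2 + V) (u(V) = -8 + (V + (-2 + 2*V))*(V + 2) = -8 + (-2 + 3*V)*(2 + V))
K(23, -5) - 8*(-4 + u(0)) = -5*(-5) - 8*(-4 + (-12 + 3*0² + 4*0)) = 25 - 8*(-4 + (-12 + 3*0 + 0)) = 25 - 8*(-4 + (-12 + 0 + 0)) = 25 - 8*(-4 - 12) = 25 - 8*(-16) = 25 - 1*(-128) = 25 + 128 = 153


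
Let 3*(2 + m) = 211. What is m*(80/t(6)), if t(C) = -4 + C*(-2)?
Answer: -1025/3 ≈ -341.67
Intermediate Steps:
t(C) = -4 - 2*C
m = 205/3 (m = -2 + (⅓)*211 = -2 + 211/3 = 205/3 ≈ 68.333)
m*(80/t(6)) = 205*(80/(-4 - 2*6))/3 = 205*(80/(-4 - 12))/3 = 205*(80/(-16))/3 = 205*(80*(-1/16))/3 = (205/3)*(-5) = -1025/3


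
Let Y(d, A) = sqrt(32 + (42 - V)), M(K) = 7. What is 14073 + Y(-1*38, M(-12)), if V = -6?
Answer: 14073 + 4*sqrt(5) ≈ 14082.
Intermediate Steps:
Y(d, A) = 4*sqrt(5) (Y(d, A) = sqrt(32 + (42 - 1*(-6))) = sqrt(32 + (42 + 6)) = sqrt(32 + 48) = sqrt(80) = 4*sqrt(5))
14073 + Y(-1*38, M(-12)) = 14073 + 4*sqrt(5)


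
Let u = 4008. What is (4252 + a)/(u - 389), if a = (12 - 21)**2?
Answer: 619/517 ≈ 1.1973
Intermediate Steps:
a = 81 (a = (-9)**2 = 81)
(4252 + a)/(u - 389) = (4252 + 81)/(4008 - 389) = 4333/3619 = 4333*(1/3619) = 619/517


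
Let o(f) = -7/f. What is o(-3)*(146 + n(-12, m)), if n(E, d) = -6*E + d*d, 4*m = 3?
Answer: 24479/48 ≈ 509.98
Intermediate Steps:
m = 3/4 (m = (1/4)*3 = 3/4 ≈ 0.75000)
n(E, d) = d**2 - 6*E (n(E, d) = -6*E + d**2 = d**2 - 6*E)
o(-3)*(146 + n(-12, m)) = (-7/(-3))*(146 + ((3/4)**2 - 6*(-12))) = (-7*(-1/3))*(146 + (9/16 + 72)) = 7*(146 + 1161/16)/3 = (7/3)*(3497/16) = 24479/48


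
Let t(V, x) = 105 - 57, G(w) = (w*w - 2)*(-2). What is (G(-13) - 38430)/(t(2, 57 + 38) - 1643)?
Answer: 3524/145 ≈ 24.303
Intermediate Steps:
G(w) = 4 - 2*w² (G(w) = (w² - 2)*(-2) = (-2 + w²)*(-2) = 4 - 2*w²)
t(V, x) = 48
(G(-13) - 38430)/(t(2, 57 + 38) - 1643) = ((4 - 2*(-13)²) - 38430)/(48 - 1643) = ((4 - 2*169) - 38430)/(-1595) = ((4 - 338) - 38430)*(-1/1595) = (-334 - 38430)*(-1/1595) = -38764*(-1/1595) = 3524/145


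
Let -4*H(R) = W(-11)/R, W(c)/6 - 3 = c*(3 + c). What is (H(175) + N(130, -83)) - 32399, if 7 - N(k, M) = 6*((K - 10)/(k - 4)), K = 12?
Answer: -34012519/1050 ≈ -32393.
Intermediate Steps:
W(c) = 18 + 6*c*(3 + c) (W(c) = 18 + 6*(c*(3 + c)) = 18 + 6*c*(3 + c))
H(R) = -273/(2*R) (H(R) = -(18 + 6*(-11)² + 18*(-11))/(4*R) = -(18 + 6*121 - 198)/(4*R) = -(18 + 726 - 198)/(4*R) = -273/(2*R))
N(k, M) = 7 - 12/(-4 + k) (N(k, M) = 7 - 6*(12 - 10)/(k - 4) = 7 - 6*2/(-4 + k) = 7 - 12/(-4 + k))
(H(175) + N(130, -83)) - 32399 = (-273/2/175 + (-40 + 7*130)/(-4 + 130)) - 32399 = (-273/2*1/175 + (-40 + 910)/126) - 32399 = (-39/50 + (1/126)*870) - 32399 = (-39/50 + 145/21) - 32399 = 6431/1050 - 32399 = -34012519/1050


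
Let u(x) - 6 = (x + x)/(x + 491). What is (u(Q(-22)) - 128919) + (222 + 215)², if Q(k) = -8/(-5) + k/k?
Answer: 76577117/1234 ≈ 62056.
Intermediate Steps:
Q(k) = 13/5 (Q(k) = -8*(-⅕) + 1 = 8/5 + 1 = 13/5)
u(x) = 6 + 2*x/(491 + x) (u(x) = 6 + (x + x)/(x + 491) = 6 + (2*x)/(491 + x) = 6 + 2*x/(491 + x))
(u(Q(-22)) - 128919) + (222 + 215)² = (2*(1473 + 4*(13/5))/(491 + 13/5) - 128919) + (222 + 215)² = (2*(1473 + 52/5)/(2468/5) - 128919) + 437² = (2*(5/2468)*(7417/5) - 128919) + 190969 = (7417/1234 - 128919) + 190969 = -159078629/1234 + 190969 = 76577117/1234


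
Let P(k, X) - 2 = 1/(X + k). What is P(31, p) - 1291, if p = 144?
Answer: -225574/175 ≈ -1289.0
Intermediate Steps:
P(k, X) = 2 + 1/(X + k)
P(31, p) - 1291 = (1 + 2*144 + 2*31)/(144 + 31) - 1291 = (1 + 288 + 62)/175 - 1291 = (1/175)*351 - 1291 = 351/175 - 1291 = -225574/175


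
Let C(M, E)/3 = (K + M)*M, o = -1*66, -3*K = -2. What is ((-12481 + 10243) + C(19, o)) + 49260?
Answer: 48143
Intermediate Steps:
K = 2/3 (K = -1/3*(-2) = 2/3 ≈ 0.66667)
o = -66
C(M, E) = 3*M*(2/3 + M) (C(M, E) = 3*((2/3 + M)*M) = 3*(M*(2/3 + M)) = 3*M*(2/3 + M))
((-12481 + 10243) + C(19, o)) + 49260 = ((-12481 + 10243) + 19*(2 + 3*19)) + 49260 = (-2238 + 19*(2 + 57)) + 49260 = (-2238 + 19*59) + 49260 = (-2238 + 1121) + 49260 = -1117 + 49260 = 48143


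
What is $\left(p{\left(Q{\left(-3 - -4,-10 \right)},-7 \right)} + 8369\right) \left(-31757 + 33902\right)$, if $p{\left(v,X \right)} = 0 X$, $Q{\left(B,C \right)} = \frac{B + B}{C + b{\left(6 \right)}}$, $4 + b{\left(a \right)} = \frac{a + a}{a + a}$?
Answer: $17951505$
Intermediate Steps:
$b{\left(a \right)} = -3$ ($b{\left(a \right)} = -4 + \frac{a + a}{a + a} = -4 + \frac{2 a}{2 a} = -4 + 2 a \frac{1}{2 a} = -4 + 1 = -3$)
$Q{\left(B,C \right)} = \frac{2 B}{-3 + C}$ ($Q{\left(B,C \right)} = \frac{B + B}{C - 3} = \frac{2 B}{-3 + C}$)
$p{\left(v,X \right)} = 0$
$\left(p{\left(Q{\left(-3 - -4,-10 \right)},-7 \right)} + 8369\right) \left(-31757 + 33902\right) = \left(0 + 8369\right) \left(-31757 + 33902\right) = 8369 \cdot 2145 = 17951505$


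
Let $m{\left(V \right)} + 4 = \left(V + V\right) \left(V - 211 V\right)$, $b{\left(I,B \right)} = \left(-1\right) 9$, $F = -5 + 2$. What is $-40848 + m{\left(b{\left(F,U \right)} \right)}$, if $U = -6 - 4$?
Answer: $-74872$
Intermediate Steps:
$F = -3$
$U = -10$
$b{\left(I,B \right)} = -9$
$m{\left(V \right)} = -4 - 420 V^{2}$ ($m{\left(V \right)} = -4 + \left(V + V\right) \left(V - 211 V\right) = -4 + 2 V \left(- 210 V\right) = -4 - 420 V^{2}$)
$-40848 + m{\left(b{\left(F,U \right)} \right)} = -40848 - \left(4 + 420 \left(-9\right)^{2}\right) = -40848 - 34024 = -74872$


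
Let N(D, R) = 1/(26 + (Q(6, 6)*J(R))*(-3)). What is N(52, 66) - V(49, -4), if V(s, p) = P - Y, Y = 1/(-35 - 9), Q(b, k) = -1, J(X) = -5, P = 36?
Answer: -1581/44 ≈ -35.932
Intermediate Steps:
Y = -1/44 (Y = 1/(-44) = -1/44 ≈ -0.022727)
N(D, R) = 1/11 (N(D, R) = 1/(26 - 1*(-5)*(-3)) = 1/(26 + 5*(-3)) = 1/(26 - 15) = 1/11)
V(s, p) = 1585/44 (V(s, p) = 36 - 1*(-1/44) = 36 + 1/44 = 1585/44)
N(52, 66) - V(49, -4) = 1/11 - 1*1585/44 = 1/11 - 1585/44 = -1581/44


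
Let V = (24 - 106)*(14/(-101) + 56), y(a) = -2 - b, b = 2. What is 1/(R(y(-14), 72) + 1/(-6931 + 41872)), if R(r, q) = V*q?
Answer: -3529041/1163897568187 ≈ -3.0321e-6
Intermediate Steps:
y(a) = -4 (y(a) = -2 - 1*2 = -2 - 2 = -4)
V = -462644/101 (V = -82*(14*(-1/101) + 56) = -82*(-14/101 + 56) = -82*5642/101 = -462644/101 ≈ -4580.6)
R(r, q) = -462644*q/101
1/(R(y(-14), 72) + 1/(-6931 + 41872)) = 1/(-462644/101*72 + 1/(-6931 + 41872)) = 1/(-33310368/101 + 1/34941) = 1/(-1163897568187/3529041) = -3529041/1163897568187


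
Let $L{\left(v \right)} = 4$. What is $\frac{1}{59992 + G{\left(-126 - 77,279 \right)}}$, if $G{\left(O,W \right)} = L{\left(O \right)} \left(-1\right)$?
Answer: $\frac{1}{59988} \approx 1.667 \cdot 10^{-5}$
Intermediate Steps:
$G{\left(O,W \right)} = -4$ ($G{\left(O,W \right)} = 4 \left(-1\right) = -4$)
$\frac{1}{59992 + G{\left(-126 - 77,279 \right)}} = \frac{1}{59992 - 4} = \frac{1}{59988}$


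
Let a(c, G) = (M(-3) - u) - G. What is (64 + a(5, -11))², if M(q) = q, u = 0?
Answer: 5184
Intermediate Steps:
a(c, G) = -3 - G (a(c, G) = (-3 - 1*0) - G = (-3 + 0) - G = -3 - G)
(64 + a(5, -11))² = (64 + (-3 - 1*(-11)))² = (64 + (-3 + 11))² = (64 + 8)² = 72² = 5184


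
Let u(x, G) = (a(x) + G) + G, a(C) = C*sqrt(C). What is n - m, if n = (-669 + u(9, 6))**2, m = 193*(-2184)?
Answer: 818412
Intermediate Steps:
a(C) = C**(3/2)
u(x, G) = x**(3/2) + 2*G (u(x, G) = (x**(3/2) + G) + G = (G + x**(3/2)) + G = x**(3/2) + 2*G)
m = -421512
n = 396900 (n = (-669 + (9**(3/2) + 2*6))**2 = (-669 + (27 + 12))**2 = (-669 + 39)**2 = (-630)**2 = 396900)
n - m = 396900 - 1*(-421512) = 396900 + 421512 = 818412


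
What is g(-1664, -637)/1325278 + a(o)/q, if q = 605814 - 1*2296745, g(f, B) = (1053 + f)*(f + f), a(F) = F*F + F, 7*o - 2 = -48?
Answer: 84238450485410/54903364518541 ≈ 1.5343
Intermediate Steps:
o = -46/7 (o = 2/7 + (⅐)*(-48) = 2/7 - 48/7 = -46/7 ≈ -6.5714)
a(F) = F + F² (a(F) = F² + F = F + F²)
g(f, B) = 2*f*(1053 + f) (g(f, B) = (1053 + f)*(2*f) = 2*f*(1053 + f))
q = -1690931 (q = 605814 - 2296745 = -1690931)
g(-1664, -637)/1325278 + a(o)/q = (2*(-1664)*(1053 - 1664))/1325278 - 46*(1 - 46/7)/7/(-1690931) = (2*(-1664)*(-611))*(1/1325278) - 46/7*(-39/7)*(-1/1690931) = 2033408*(1/1325278) + (1794/49)*(-1/1690931) = 1016704/662639 - 1794/82855619 = 84238450485410/54903364518541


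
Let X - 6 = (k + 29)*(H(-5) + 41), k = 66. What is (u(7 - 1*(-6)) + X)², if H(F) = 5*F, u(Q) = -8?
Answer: 2304324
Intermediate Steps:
X = 1526 (X = 6 + (66 + 29)*(5*(-5) + 41) = 6 + 95*(-25 + 41) = 6 + 95*16 = 6 + 1520 = 1526)
(u(7 - 1*(-6)) + X)² = (-8 + 1526)² = 1518² = 2304324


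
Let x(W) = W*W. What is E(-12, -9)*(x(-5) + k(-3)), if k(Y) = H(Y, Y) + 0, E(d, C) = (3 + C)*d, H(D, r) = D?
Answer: 1584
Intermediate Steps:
E(d, C) = d*(3 + C)
k(Y) = Y (k(Y) = Y + 0 = Y)
x(W) = W²
E(-12, -9)*(x(-5) + k(-3)) = (-12*(3 - 9))*((-5)² - 3) = (-12*(-6))*(25 - 3) = 72*22 = 1584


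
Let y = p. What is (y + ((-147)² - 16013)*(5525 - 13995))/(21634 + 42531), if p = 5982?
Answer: -47392138/64165 ≈ -738.60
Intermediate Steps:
y = 5982
(y + ((-147)² - 16013)*(5525 - 13995))/(21634 + 42531) = (5982 + ((-147)² - 16013)*(5525 - 13995))/(21634 + 42531) = (5982 + (21609 - 16013)*(-8470))/64165 = (5982 + 5596*(-8470))*(1/64165) = (5982 - 47398120)*(1/64165) = -47392138*1/64165 = -47392138/64165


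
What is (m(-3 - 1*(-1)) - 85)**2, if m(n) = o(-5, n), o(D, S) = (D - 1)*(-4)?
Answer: 3721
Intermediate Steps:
o(D, S) = 4 - 4*D (o(D, S) = (-1 + D)*(-4) = 4 - 4*D)
m(n) = 24 (m(n) = 4 - 4*(-5) = 4 + 20 = 24)
(m(-3 - 1*(-1)) - 85)**2 = (24 - 85)**2 = (-61)**2 = 3721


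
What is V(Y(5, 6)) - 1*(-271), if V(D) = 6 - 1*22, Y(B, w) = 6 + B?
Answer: 255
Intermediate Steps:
V(D) = -16 (V(D) = 6 - 22 = -16)
V(Y(5, 6)) - 1*(-271) = -16 - 1*(-271) = -16 + 271 = 255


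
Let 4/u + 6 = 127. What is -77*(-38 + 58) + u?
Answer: -186336/121 ≈ -1540.0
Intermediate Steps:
u = 4/121 (u = 4/(-6 + 127) = 4/121 ≈ 0.033058)
-77*(-38 + 58) + u = -77*(-38 + 58) + 4/121 = -77*20 + 4/121 = -1540 + 4/121 = -186336/121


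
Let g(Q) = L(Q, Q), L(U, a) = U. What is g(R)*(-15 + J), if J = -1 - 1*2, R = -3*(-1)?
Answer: -54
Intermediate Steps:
R = 3
g(Q) = Q
J = -3 (J = -1 - 2 = -3)
g(R)*(-15 + J) = 3*(-15 - 3) = 3*(-18) = -54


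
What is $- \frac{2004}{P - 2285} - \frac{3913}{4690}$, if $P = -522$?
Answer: $- \frac{226433}{1880690} \approx -0.1204$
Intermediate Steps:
$- \frac{2004}{P - 2285} - \frac{3913}{4690} = - \frac{2004}{-522 - 2285} - \frac{3913}{4690} = - \frac{2004}{-522 - 2285} - \frac{559}{670} = - \frac{2004}{-2807} - \frac{559}{670} = \left(-2004\right) \left(- \frac{1}{2807}\right) - \frac{559}{670} = \frac{2004}{2807} - \frac{559}{670} = - \frac{226433}{1880690}$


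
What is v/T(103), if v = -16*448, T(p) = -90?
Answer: 3584/45 ≈ 79.644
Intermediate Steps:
v = -7168
v/T(103) = -7168/(-90) = -7168*(-1/90) = 3584/45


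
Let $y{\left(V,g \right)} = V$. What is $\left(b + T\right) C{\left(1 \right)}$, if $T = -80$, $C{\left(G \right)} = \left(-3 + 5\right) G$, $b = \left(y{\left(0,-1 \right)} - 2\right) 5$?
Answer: $-180$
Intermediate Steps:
$b = -10$ ($b = \left(0 - 2\right) 5 = \left(-2\right) 5 = -10$)
$C{\left(G \right)} = 2 G$
$\left(b + T\right) C{\left(1 \right)} = \left(-10 - 80\right) 2 \cdot 1 = \left(-90\right) 2 = -180$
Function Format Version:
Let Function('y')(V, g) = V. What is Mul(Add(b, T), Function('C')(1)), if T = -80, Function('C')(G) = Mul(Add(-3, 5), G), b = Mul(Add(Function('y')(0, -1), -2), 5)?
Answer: -180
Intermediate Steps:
b = -10 (b = Mul(Add(0, -2), 5) = Mul(-2, 5) = -10)
Function('C')(G) = Mul(2, G)
Mul(Add(b, T), Function('C')(1)) = Mul(Add(-10, -80), Mul(2, 1)) = Mul(-90, 2) = -180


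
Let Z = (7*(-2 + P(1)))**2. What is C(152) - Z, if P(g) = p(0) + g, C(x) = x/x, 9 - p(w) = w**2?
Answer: -3135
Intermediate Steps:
p(w) = 9 - w**2
C(x) = 1
P(g) = 9 + g (P(g) = (9 - 1*0**2) + g = (9 - 1*0) + g = (9 + 0) + g = 9 + g)
Z = 3136 (Z = (7*(-2 + (9 + 1)))**2 = (7*(-2 + 10))**2 = (7*8)**2 = 56**2 = 3136)
C(152) - Z = 1 - 1*3136 = 1 - 3136 = -3135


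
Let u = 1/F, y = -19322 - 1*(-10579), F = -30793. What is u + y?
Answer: -269223200/30793 ≈ -8743.0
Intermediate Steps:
y = -8743 (y = -19322 + 10579 = -8743)
u = -1/30793 (u = 1/(-30793) = -1/30793 ≈ -3.2475e-5)
u + y = -1/30793 - 8743 = -269223200/30793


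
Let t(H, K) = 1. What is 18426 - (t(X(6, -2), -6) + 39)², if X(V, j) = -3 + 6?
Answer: 16826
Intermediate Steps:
X(V, j) = 3
18426 - (t(X(6, -2), -6) + 39)² = 18426 - (1 + 39)² = 18426 - 1*40² = 18426 - 1*1600 = 18426 - 1600 = 16826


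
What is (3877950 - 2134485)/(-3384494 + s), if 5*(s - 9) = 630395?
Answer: -1743465/3258406 ≈ -0.53507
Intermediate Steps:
s = 126088 (s = 9 + (⅕)*630395 = 9 + 126079 = 126088)
(3877950 - 2134485)/(-3384494 + s) = (3877950 - 2134485)/(-3384494 + 126088) = 1743465/(-3258406) = 1743465*(-1/3258406) = -1743465/3258406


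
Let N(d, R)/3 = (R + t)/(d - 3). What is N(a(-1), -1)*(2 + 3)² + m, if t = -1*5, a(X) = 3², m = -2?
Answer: -77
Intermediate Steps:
a(X) = 9
t = -5
N(d, R) = 3*(-5 + R)/(-3 + d) (N(d, R) = 3*((R - 5)/(d - 3)) = 3*((-5 + R)/(-3 + d)) = 3*(-5 + R)/(-3 + d))
N(a(-1), -1)*(2 + 3)² + m = (3*(-5 - 1)/(-3 + 9))*(2 + 3)² - 2 = (3*(-6)/6)*5² - 2 = (3*(⅙)*(-6))*25 - 2 = -3*25 - 2 = -75 - 2 = -77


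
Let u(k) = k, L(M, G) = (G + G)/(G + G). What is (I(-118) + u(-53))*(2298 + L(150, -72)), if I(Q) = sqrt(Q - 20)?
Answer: -121847 + 2299*I*sqrt(138) ≈ -1.2185e+5 + 27007.0*I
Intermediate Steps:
I(Q) = sqrt(-20 + Q)
L(M, G) = 1 (L(M, G) = (2*G)/((2*G)) = (2*G)*(1/(2*G)) = 1)
(I(-118) + u(-53))*(2298 + L(150, -72)) = (sqrt(-20 - 118) - 53)*(2298 + 1) = (sqrt(-138) - 53)*2299 = (I*sqrt(138) - 53)*2299 = (-53 + I*sqrt(138))*2299 = -121847 + 2299*I*sqrt(138)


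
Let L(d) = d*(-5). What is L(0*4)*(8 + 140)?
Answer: 0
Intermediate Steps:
L(d) = -5*d
L(0*4)*(8 + 140) = (-0*4)*(8 + 140) = -5*0*148 = 0*148 = 0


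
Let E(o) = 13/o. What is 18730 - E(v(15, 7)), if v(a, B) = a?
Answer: 280937/15 ≈ 18729.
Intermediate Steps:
18730 - E(v(15, 7)) = 18730 - 13/15 = 280937/15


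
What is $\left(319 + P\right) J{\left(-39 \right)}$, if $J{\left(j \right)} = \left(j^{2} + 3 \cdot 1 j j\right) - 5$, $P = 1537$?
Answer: $11282624$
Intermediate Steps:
$J{\left(j \right)} = -5 + 4 j^{2}$ ($J{\left(j \right)} = \left(j^{2} + 3 j j\right) - 5 = \left(j^{2} + 3 j^{2}\right) - 5 = 4 j^{2} - 5 = -5 + 4 j^{2}$)
$\left(319 + P\right) J{\left(-39 \right)} = \left(319 + 1537\right) \left(-5 + 4 \left(-39\right)^{2}\right) = 1856 \left(-5 + 4 \cdot 1521\right) = 1856 \left(-5 + 6084\right) = 1856 \cdot 6079 = 11282624$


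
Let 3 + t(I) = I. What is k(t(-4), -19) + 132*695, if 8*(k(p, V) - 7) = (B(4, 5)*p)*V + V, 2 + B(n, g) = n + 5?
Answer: 91861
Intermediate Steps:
t(I) = -3 + I
B(n, g) = 3 + n (B(n, g) = -2 + (n + 5) = -2 + (5 + n) = 3 + n)
k(p, V) = 7 + V/8 + 7*V*p/8 (k(p, V) = 7 + (((3 + 4)*p)*V + V)/8 = 7 + ((7*p)*V + V)/8 = 7 + (7*V*p + V)/8 = 7 + (V + 7*V*p)/8 = 7 + (V/8 + 7*V*p/8) = 7 + V/8 + 7*V*p/8)
k(t(-4), -19) + 132*695 = (7 + (1/8)*(-19) + (7/8)*(-19)*(-3 - 4)) + 132*695 = (7 - 19/8 + (7/8)*(-19)*(-7)) + 91740 = (7 - 19/8 + 931/8) + 91740 = 121 + 91740 = 91861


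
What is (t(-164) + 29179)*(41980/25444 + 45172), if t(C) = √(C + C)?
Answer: 8384573599073/6361 + 574699174*I*√82/6361 ≈ 1.3181e+9 + 8.1813e+5*I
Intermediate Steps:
t(C) = √2*√C (t(C) = √(2*C) = √2*√C)
(t(-164) + 29179)*(41980/25444 + 45172) = (√2*√(-164) + 29179)*(41980/25444 + 45172) = (√2*(2*I*√41) + 29179)*(41980*(1/25444) + 45172) = (2*I*√82 + 29179)*(10495/6361 + 45172) = (29179 + 2*I*√82)*(287349587/6361) = 8384573599073/6361 + 574699174*I*√82/6361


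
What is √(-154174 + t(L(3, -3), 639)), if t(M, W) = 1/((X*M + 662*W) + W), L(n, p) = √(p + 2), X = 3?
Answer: √(-551856518837888256819306270 - 59828417886*I)/59828417886 ≈ 2.1284e-14 - 392.65*I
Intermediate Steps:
L(n, p) = √(2 + p)
t(M, W) = 1/(3*M + 663*W) (t(M, W) = 1/((3*M + 662*W) + W) = 1/(3*M + 663*W))
√(-154174 + t(L(3, -3), 639)) = √(-154174 + 1/(3*(√(2 - 3) + 221*639))) = √(-154174 + 1/(3*(√(-1) + 141219))) = √(-154174 + 1/(3*(I + 141219))) = √(-154174 + 1/(3*(141219 + I))) = √(-154174 + ((141219 - I)/19942805962)/3) = √(-154174 + (141219 - I)/59828417886)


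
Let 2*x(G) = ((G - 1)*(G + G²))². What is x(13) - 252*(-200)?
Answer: 2435328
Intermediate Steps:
x(G) = (-1 + G)²*(G + G²)²/2 (x(G) = ((G - 1)*(G + G²))²/2 = ((-1 + G)*(G + G²))²/2 = ((-1 + G)²*(G + G²)²)/2 = (-1 + G)²*(G + G²)²/2)
x(13) - 252*(-200) = ((½)*13² + (½)*13⁶ - 1*13⁴) - 252*(-200) = ((½)*169 + (½)*4826809 - 1*28561) + 50400 = (169/2 + 4826809/2 - 28561) + 50400 = 2384928 + 50400 = 2435328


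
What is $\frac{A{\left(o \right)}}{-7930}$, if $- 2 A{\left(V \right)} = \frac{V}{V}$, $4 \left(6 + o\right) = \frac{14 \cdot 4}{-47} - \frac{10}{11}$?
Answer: $\frac{1}{15860} \approx 6.3052 \cdot 10^{-5}$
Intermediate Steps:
$o = - \frac{6747}{1034}$ ($o = -6 + \frac{\frac{14 \cdot 4}{-47} - \frac{10}{11}}{4} = -6 + \frac{56 \left(- \frac{1}{47}\right) - \frac{10}{11}}{4} = -6 + \frac{- \frac{56}{47} - \frac{10}{11}}{4} = -6 + \frac{1}{4} \left(- \frac{1086}{517}\right) = -6 - \frac{543}{1034} = - \frac{6747}{1034} \approx -6.5251$)
$A{\left(V \right)} = - \frac{1}{2}$ ($A{\left(V \right)} = - \frac{V \frac{1}{V}}{2} = \left(- \frac{1}{2}\right) 1 = - \frac{1}{2}$)
$\frac{A{\left(o \right)}}{-7930} = - \frac{1}{2 \left(-7930\right)} = \left(- \frac{1}{2}\right) \left(- \frac{1}{7930}\right) = \frac{1}{15860}$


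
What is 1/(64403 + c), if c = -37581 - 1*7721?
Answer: 1/19101 ≈ 5.2353e-5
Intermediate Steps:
c = -45302 (c = -37581 - 7721 = -45302)
1/(64403 + c) = 1/(64403 - 45302) = 1/19101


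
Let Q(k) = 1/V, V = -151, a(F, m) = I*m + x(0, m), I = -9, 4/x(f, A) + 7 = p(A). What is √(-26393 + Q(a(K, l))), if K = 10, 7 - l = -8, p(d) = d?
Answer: 24*I*√1044769/151 ≈ 162.46*I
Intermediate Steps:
x(f, A) = 4/(-7 + A)
l = 15 (l = 7 - 1*(-8) = 7 + 8 = 15)
a(F, m) = -9*m + 4/(-7 + m)
Q(k) = -1/151 (Q(k) = 1/(-151) = -1/151)
√(-26393 + Q(a(K, l))) = √(-26393 - 1/151) = √(-3985344/151) = 24*I*√1044769/151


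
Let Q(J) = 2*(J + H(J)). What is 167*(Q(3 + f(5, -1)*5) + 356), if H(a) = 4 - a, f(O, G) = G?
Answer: 60788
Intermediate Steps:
Q(J) = 8 (Q(J) = 2*(J + (4 - J)) = 2*4 = 8)
167*(Q(3 + f(5, -1)*5) + 356) = 167*(8 + 356) = 167*364 = 60788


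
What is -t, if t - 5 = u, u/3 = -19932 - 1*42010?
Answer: 185821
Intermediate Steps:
u = -185826 (u = 3*(-19932 - 1*42010) = 3*(-19932 - 42010) = 3*(-61942) = -185826)
t = -185821 (t = 5 - 185826 = -185821)
-t = -1*(-185821) = 185821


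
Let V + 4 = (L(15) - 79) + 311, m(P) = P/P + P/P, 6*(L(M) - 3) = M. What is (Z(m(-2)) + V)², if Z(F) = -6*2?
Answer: 196249/4 ≈ 49062.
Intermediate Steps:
L(M) = 3 + M/6
m(P) = 2 (m(P) = 1 + 1 = 2)
V = 467/2 (V = -4 + (((3 + (⅙)*15) - 79) + 311) = -4 + (((3 + 5/2) - 79) + 311) = -4 + ((11/2 - 79) + 311) = -4 + (-147/2 + 311) = -4 + 475/2 = 467/2 ≈ 233.50)
Z(F) = -12
(Z(m(-2)) + V)² = (-12 + 467/2)² = (443/2)² = 196249/4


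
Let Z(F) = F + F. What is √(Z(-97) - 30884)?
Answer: I*√31078 ≈ 176.29*I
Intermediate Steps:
Z(F) = 2*F
√(Z(-97) - 30884) = √(2*(-97) - 30884) = √(-194 - 30884) = √(-31078) = I*√31078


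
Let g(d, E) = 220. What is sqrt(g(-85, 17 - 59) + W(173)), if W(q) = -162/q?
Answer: sqrt(6556354)/173 ≈ 14.801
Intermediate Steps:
sqrt(g(-85, 17 - 59) + W(173)) = sqrt(220 - 162/173) = sqrt(37898/173) = sqrt(6556354)/173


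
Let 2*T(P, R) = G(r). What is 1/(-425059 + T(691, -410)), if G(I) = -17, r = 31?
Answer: -2/850135 ≈ -2.3526e-6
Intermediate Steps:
T(P, R) = -17/2 (T(P, R) = (½)*(-17) = -17/2)
1/(-425059 + T(691, -410)) = 1/(-425059 - 17/2) = 1/(-850135/2) = -2/850135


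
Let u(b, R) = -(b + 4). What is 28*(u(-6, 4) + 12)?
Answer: 392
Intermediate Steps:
u(b, R) = -4 - b (u(b, R) = -(4 + b) = -4 - b)
28*(u(-6, 4) + 12) = 28*((-4 - 1*(-6)) + 12) = 28*((-4 + 6) + 12) = 28*(2 + 12) = 28*14 = 392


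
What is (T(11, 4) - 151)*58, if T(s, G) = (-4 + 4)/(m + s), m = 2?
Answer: -8758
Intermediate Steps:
T(s, G) = 0 (T(s, G) = (-4 + 4)/(2 + s) = 0/(2 + s) = 0)
(T(11, 4) - 151)*58 = (0 - 151)*58 = -151*58 = -8758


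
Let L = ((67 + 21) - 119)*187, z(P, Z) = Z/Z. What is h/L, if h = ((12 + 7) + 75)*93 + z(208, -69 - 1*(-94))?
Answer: -8743/5797 ≈ -1.5082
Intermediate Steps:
z(P, Z) = 1
h = 8743 (h = ((12 + 7) + 75)*93 + 1 = (19 + 75)*93 + 1 = 94*93 + 1 = 8742 + 1 = 8743)
L = -5797 (L = (88 - 119)*187 = -31*187 = -5797)
h/L = 8743/(-5797) = 8743*(-1/5797) = -8743/5797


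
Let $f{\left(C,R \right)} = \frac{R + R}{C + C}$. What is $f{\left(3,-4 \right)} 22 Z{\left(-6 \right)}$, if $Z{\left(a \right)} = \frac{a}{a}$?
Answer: $- \frac{88}{3} \approx -29.333$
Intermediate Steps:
$Z{\left(a \right)} = 1$
$f{\left(C,R \right)} = \frac{R}{C}$ ($f{\left(C,R \right)} = \frac{2 R}{2 C} = 2 R \frac{1}{2 C} = \frac{R}{C}$)
$f{\left(3,-4 \right)} 22 Z{\left(-6 \right)} = - \frac{4}{3} \cdot 22 \cdot 1 = \left(-4\right) \frac{1}{3} \cdot 22 \cdot 1 = \left(- \frac{4}{3}\right) 22 \cdot 1 = \left(- \frac{88}{3}\right) 1 = - \frac{88}{3}$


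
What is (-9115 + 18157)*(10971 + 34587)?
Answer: 411935436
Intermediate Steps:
(-9115 + 18157)*(10971 + 34587) = 9042*45558 = 411935436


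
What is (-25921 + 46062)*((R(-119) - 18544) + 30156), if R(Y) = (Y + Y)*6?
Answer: 205115944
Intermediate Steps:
R(Y) = 12*Y (R(Y) = (2*Y)*6 = 12*Y)
(-25921 + 46062)*((R(-119) - 18544) + 30156) = (-25921 + 46062)*((12*(-119) - 18544) + 30156) = 20141*((-1428 - 18544) + 30156) = 20141*(-19972 + 30156) = 20141*10184 = 205115944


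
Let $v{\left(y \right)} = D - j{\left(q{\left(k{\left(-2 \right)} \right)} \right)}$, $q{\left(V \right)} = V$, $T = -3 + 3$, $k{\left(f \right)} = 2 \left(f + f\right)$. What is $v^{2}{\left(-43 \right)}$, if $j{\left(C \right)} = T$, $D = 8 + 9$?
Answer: $289$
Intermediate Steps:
$D = 17$
$k{\left(f \right)} = 4 f$ ($k{\left(f \right)} = 2 \cdot 2 f = 4 f$)
$T = 0$
$j{\left(C \right)} = 0$
$v{\left(y \right)} = 17$ ($v{\left(y \right)} = 17 - 0 = 17 + 0 = 17$)
$v^{2}{\left(-43 \right)} = 17^{2} = 289$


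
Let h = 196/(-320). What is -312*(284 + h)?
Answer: -884169/10 ≈ -88417.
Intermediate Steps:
h = -49/80 (h = 196*(-1/320) = -49/80 ≈ -0.61250)
-312*(284 + h) = -312*(284 - 49/80) = -312*22671/80 = -884169/10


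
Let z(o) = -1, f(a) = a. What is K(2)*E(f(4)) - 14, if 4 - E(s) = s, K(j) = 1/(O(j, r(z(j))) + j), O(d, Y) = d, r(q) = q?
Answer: -14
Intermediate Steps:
K(j) = 1/(2*j) (K(j) = 1/(j + j) = 1/(2*j))
E(s) = 4 - s
K(2)*E(f(4)) - 14 = ((1/2)/2)*(4 - 1*4) - 14 = ((1/2)*(1/2))*(4 - 4) - 14 = (1/4)*0 - 14 = 0 - 14 = -14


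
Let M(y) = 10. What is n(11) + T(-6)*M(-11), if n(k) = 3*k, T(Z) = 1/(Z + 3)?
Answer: 89/3 ≈ 29.667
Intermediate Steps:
T(Z) = 1/(3 + Z)
n(11) + T(-6)*M(-11) = 3*11 + 10/(3 - 6) = 33 + 10/(-3) = 33 - 1/3*10 = 33 - 10/3 = 89/3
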